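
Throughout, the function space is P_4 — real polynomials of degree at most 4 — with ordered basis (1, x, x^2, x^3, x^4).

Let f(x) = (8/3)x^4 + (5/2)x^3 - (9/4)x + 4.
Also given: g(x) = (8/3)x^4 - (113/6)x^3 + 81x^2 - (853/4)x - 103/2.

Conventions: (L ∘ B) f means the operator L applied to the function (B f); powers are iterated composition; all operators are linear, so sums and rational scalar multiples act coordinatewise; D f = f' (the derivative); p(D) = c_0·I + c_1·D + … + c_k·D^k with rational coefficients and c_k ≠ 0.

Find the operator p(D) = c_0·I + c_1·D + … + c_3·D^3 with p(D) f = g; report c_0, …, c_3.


D^0 f = (8/3)x^4 + (5/2)x^3 - (9/4)x + 4
D^1 f = (32/3)x^3 + (15/2)x^2 - 9/4
D^2 f = 32x^2 + 15x
D^3 f = 64x + 15
matching coefficients of g against c_0 f + c_1 Df + … from the top degree down determines the c_i
solution: c_0 = 1, c_1 = -2, c_2 = 3, c_3 = -4

p(D) = I − 2·D + 3·D^2 − 4·D^3, i.e. c_0 = 1, c_1 = -2, c_2 = 3, c_3 = -4


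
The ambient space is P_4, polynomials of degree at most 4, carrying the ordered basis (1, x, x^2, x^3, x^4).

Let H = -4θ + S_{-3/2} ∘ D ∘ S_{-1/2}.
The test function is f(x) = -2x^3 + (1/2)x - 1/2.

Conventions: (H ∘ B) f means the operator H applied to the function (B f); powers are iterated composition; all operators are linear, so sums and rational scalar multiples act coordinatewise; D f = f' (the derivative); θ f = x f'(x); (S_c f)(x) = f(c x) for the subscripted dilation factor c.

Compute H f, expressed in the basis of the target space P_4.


the result is g(x) = 24x^3 + (27/16)x^2 - 2x - 1/4

θ f = -6x^3 + (1/2)x
(-4θ) f = 24x^3 - 2x
S_{-1/2} f = (1/4)x^3 - (1/4)x - 1/2
D S_{-1/2} f = (3/4)x^2 - 1/4
S_{-3/2} (D ∘ S_{-1/2}) f = (27/16)x^2 - 1/4
(-4θ + S_{-3/2} ∘ D ∘ S_{-1/2}) f = 24x^3 + (27/16)x^2 - 2x - 1/4


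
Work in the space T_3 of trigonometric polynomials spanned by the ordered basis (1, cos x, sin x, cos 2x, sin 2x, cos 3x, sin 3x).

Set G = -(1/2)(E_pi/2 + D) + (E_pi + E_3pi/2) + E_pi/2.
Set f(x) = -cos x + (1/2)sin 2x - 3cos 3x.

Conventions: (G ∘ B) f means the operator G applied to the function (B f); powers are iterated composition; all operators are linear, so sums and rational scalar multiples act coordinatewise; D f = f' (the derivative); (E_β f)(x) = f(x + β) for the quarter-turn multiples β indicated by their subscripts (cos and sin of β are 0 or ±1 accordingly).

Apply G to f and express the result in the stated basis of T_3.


E_pi/2 f = sin x - (1/2)sin 2x - 3sin 3x
D f = sin x + cos 2x + 9sin 3x
(E_pi/2 + D) f = 2sin x + cos 2x - (1/2)sin 2x + 6sin 3x
(-(1/2)(E_pi/2 + D)) f = -sin x - (1/2)cos 2x + (1/4)sin 2x - 3sin 3x
E_pi f = cos x + (1/2)sin 2x + 3cos 3x
E_3pi/2 f = -sin x - (1/2)sin 2x + 3sin 3x
(E_pi + E_3pi/2) f = cos x - sin x + 3cos 3x + 3sin 3x
E_pi/2 f = sin x - (1/2)sin 2x - 3sin 3x
(-(1/2)(E_pi/2 + D) + (E_pi + E_3pi/2) + E_pi/2) f = cos x - sin x - (1/2)cos 2x - (1/4)sin 2x + 3cos 3x - 3sin 3x

g(x) = cos x - sin x - (1/2)cos 2x - (1/4)sin 2x + 3cos 3x - 3sin 3x


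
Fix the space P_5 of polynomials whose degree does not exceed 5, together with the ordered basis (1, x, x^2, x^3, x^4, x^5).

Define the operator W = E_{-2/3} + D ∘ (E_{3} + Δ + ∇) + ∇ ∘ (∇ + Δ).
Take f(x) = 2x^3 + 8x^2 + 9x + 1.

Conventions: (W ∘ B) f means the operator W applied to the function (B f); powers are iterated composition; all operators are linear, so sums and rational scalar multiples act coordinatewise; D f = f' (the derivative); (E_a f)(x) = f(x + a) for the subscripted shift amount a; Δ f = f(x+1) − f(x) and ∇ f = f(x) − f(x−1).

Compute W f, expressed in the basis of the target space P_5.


E_{-2/3} f = 2x^3 + 4x^2 + x - 55/27
E_{3} f = 2x^3 + 26x^2 + 111x + 154
Δ f = 6x^2 + 22x + 19
∇ f = 6x^2 + 10x + 3
(E_{3} + Δ + ∇) f = 2x^3 + 38x^2 + 143x + 176
D (E_{3} + Δ + ∇) f = 6x^2 + 76x + 143
∇ f = 6x^2 + 10x + 3
Δ f = 6x^2 + 22x + 19
(∇ + Δ) f = 12x^2 + 32x + 22
∇ (∇ + Δ) f = 24x + 20
(E_{-2/3} + D ∘ (E_{3} + Δ + ∇) + ∇ ∘ (∇ + Δ)) f = 2x^3 + 10x^2 + 101x + 4346/27

the result is g(x) = 2x^3 + 10x^2 + 101x + 4346/27


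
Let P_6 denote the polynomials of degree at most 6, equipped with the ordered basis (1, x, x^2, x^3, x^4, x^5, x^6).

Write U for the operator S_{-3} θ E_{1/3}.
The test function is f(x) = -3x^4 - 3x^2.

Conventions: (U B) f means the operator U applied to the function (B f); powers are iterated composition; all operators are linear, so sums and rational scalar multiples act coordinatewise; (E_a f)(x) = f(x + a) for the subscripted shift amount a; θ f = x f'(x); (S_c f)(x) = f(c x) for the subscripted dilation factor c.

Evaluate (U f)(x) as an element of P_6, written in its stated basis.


g(x) = -972x^4 + 324x^3 - 90x^2 + (22/3)x

E_{1/3} f = -3x^4 - 4x^3 - 5x^2 - (22/9)x - 10/27
θ E_{1/3} f = -12x^4 - 12x^3 - 10x^2 - (22/9)x
S_{-3} θ E_{1/3} f = -972x^4 + 324x^3 - 90x^2 + (22/3)x


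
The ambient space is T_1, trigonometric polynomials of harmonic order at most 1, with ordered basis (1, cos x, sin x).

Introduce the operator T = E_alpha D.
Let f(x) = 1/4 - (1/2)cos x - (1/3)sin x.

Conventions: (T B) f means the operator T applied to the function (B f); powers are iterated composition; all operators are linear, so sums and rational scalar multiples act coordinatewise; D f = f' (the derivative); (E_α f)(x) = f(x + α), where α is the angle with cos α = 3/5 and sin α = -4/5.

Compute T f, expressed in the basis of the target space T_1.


D f = -(1/3)cos x + (1/2)sin x
E_alpha D f = -(3/5)cos x + (1/30)sin x

the image equals g(x) = -(3/5)cos x + (1/30)sin x


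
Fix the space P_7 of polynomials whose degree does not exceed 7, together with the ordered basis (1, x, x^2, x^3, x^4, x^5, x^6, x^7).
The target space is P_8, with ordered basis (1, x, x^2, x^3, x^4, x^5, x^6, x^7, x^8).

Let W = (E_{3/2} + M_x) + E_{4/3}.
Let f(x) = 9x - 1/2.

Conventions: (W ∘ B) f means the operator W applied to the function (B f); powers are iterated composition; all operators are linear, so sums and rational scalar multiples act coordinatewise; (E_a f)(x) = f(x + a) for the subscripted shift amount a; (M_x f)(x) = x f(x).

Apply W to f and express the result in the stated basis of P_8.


E_{3/2} f = 9x + 13
M_x f = 9x^2 - (1/2)x
(E_{3/2} + M_x) f = 9x^2 + (17/2)x + 13
E_{4/3} f = 9x + 23/2
((E_{3/2} + M_x) + E_{4/3}) f = 9x^2 + (35/2)x + 49/2

g(x) = 9x^2 + (35/2)x + 49/2


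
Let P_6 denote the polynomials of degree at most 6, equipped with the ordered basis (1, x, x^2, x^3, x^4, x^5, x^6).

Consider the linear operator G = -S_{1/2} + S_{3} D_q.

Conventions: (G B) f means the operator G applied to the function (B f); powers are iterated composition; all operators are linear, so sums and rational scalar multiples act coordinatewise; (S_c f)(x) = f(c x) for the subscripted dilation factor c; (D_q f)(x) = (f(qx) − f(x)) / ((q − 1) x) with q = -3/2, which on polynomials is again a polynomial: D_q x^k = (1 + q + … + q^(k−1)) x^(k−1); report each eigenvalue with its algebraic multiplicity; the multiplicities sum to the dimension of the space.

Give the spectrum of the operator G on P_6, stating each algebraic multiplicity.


λ = -1 (multiplicity 1), λ = -1/2 (multiplicity 1), λ = -1/4 (multiplicity 1), λ = -1/8 (multiplicity 1), λ = -1/16 (multiplicity 1), λ = -1/32 (multiplicity 1), λ = -1/64 (multiplicity 1)

image of 1: -1
image of x: -(1/2)x + 1
image of x^2: -(1/4)x^2 - (3/2)x
image of x^3: -(1/8)x^3 + (63/4)x^2
image of x^4: -(1/16)x^4 - (351/8)x^3
image of x^5: -(1/32)x^5 + (4455/16)x^4
image of x^6: -(1/64)x^6 - (32319/32)x^5
the matrix is upper triangular; its diagonal is (-1, -1/2, -1/4, -1/8, -1/16, -1/32, -1/64)
for a triangular matrix the eigenvalues are the diagonal entries, with algebraic multiplicity their repetition count


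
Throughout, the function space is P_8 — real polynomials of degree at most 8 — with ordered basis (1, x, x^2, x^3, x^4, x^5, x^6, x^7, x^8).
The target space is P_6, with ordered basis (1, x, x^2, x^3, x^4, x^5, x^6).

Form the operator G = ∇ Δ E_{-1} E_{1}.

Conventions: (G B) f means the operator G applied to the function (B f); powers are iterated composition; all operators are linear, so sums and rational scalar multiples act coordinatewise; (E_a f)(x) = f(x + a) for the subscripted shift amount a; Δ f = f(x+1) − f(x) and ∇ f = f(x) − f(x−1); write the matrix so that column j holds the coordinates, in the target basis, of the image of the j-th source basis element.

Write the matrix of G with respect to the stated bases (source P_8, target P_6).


the matrix is [[0, 0, 2, 0, 2, 0, 2, 0, 2]; [0, 0, 0, 6, 0, 10, 0, 14, 0]; [0, 0, 0, 0, 12, 0, 30, 0, 56]; [0, 0, 0, 0, 0, 20, 0, 70, 0]; [0, 0, 0, 0, 0, 0, 30, 0, 140]; [0, 0, 0, 0, 0, 0, 0, 42, 0]; [0, 0, 0, 0, 0, 0, 0, 0, 56]] (rows listed top to bottom)

image of 1: 0
image of x: 0
image of x^2: 2
image of x^3: 6x
image of x^4: 12x^2 + 2
image of x^5: 20x^3 + 10x
image of x^6: 30x^4 + 30x^2 + 2
image of x^7: 42x^5 + 70x^3 + 14x
image of x^8: 56x^6 + 140x^4 + 56x^2 + 2
each image's coordinates form column j of the matrix


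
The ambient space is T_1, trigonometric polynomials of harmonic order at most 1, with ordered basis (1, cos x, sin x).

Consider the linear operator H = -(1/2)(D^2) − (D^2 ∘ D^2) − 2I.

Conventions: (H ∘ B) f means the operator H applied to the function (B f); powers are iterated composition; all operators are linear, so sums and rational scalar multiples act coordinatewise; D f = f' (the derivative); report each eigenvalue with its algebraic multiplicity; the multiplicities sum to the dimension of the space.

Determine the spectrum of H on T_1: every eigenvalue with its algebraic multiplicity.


image of 1: -2
image of cos x: -(5/2)cos x
image of sin x: -(5/2)sin x
the matrix is diagonal; its diagonal is (-2, -5/2, -5/2)
for a triangular matrix the eigenvalues are the diagonal entries, with algebraic multiplicity their repetition count

λ = -5/2 (multiplicity 2), λ = -2 (multiplicity 1)


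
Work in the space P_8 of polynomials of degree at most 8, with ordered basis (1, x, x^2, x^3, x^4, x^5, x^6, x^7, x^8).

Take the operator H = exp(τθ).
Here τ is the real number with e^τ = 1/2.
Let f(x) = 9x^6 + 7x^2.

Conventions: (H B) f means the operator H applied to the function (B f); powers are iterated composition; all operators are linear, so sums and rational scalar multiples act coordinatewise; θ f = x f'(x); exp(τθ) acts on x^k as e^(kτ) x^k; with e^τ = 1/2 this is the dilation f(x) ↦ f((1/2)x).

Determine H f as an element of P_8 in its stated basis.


the result is g(x) = (9/64)x^6 + (7/4)x^2

exp(τθ) x^k = e^(kτ) x^k; with e^τ = 1/2 this sends x^k to (1/2)^k x^k
x^2 ↦ 1/4 x^2
x^6 ↦ 1/64 x^6
applying this coordinatewise to f: exp(τθ) f = (9/64)x^6 + (7/4)x^2


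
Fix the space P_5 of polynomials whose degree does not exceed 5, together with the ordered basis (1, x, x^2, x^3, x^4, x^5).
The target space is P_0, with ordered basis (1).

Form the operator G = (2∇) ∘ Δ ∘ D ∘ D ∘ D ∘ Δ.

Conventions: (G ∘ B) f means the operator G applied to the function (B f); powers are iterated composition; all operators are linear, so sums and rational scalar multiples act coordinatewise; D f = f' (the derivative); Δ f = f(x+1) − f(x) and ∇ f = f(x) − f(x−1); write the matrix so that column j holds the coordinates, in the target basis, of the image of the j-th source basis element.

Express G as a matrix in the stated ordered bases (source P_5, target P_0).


image of 1: 0
image of x: 0
image of x^2: 0
image of x^3: 0
image of x^4: 0
image of x^5: 0
each image's coordinates form column j of the matrix

the matrix is [[0, 0, 0, 0, 0, 0]] (rows listed top to bottom)


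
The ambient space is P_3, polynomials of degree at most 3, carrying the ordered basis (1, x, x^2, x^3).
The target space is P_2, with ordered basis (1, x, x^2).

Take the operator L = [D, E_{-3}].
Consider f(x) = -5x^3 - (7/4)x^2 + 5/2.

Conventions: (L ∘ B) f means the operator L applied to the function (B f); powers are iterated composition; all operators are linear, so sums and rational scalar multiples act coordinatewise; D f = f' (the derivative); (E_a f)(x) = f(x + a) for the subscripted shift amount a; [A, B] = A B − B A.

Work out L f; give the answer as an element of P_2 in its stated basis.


E_{-3} f = -5x^3 + (173/4)x^2 - (249/2)x + 487/4
D E_{-3} f = -15x^2 + (173/2)x - 249/2
D f = -15x^2 - (7/2)x
E_{-3} D f = -15x^2 + (173/2)x - 249/2
[D, E_{-3}] f = 0

the image equals g(x) = 0


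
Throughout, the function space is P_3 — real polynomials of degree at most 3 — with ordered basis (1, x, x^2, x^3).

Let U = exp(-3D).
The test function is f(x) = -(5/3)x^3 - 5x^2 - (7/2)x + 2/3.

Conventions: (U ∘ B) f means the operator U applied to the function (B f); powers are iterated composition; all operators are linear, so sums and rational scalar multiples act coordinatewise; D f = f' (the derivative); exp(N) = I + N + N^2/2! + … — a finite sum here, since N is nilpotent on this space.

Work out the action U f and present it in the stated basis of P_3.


the image equals g(x) = -(5/3)x^3 + 10x^2 - (37/2)x + 67/6

order-1 term: 15x^2 + 30x + 21/2
order-2 term: -45x - 45
order-3 term: 45
the series for exp(-3D) f terminates at order 3
exp(-3D) f = -(5/3)x^3 + 10x^2 - (37/2)x + 67/6


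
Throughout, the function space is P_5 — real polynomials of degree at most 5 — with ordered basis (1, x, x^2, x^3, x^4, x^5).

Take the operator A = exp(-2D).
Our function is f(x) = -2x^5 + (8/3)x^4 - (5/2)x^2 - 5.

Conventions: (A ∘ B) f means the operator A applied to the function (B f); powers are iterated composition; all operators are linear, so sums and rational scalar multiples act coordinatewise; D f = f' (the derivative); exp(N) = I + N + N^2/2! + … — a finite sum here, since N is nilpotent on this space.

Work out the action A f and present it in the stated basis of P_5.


the image equals g(x) = -2x^5 + (68/3)x^4 - (304/3)x^3 + (443/2)x^2 - (706/3)x + 275/3

order-1 term: 20x^4 - (64/3)x^3 + 10x
order-2 term: -80x^3 + 64x^2 - 10
order-3 term: 160x^2 - (256/3)x
order-4 term: -160x + 128/3
order-5 term: 64
the series for exp(-2D) f terminates at order 5
exp(-2D) f = -2x^5 + (68/3)x^4 - (304/3)x^3 + (443/2)x^2 - (706/3)x + 275/3


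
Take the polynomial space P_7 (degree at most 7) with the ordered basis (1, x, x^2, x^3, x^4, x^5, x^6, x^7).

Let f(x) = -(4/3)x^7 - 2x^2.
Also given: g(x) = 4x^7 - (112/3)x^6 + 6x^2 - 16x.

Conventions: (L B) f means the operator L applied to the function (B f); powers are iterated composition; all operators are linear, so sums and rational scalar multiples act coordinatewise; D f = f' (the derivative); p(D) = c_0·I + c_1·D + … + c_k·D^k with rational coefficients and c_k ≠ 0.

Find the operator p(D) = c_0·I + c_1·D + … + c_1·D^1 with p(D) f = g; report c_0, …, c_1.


D^0 f = -(4/3)x^7 - 2x^2
D^1 f = -(28/3)x^6 - 4x
matching coefficients of g against c_0 f + c_1 Df + … from the top degree down determines the c_i
solution: c_0 = -3, c_1 = 4

p(D) = -3·I + 4·D, i.e. c_0 = -3, c_1 = 4


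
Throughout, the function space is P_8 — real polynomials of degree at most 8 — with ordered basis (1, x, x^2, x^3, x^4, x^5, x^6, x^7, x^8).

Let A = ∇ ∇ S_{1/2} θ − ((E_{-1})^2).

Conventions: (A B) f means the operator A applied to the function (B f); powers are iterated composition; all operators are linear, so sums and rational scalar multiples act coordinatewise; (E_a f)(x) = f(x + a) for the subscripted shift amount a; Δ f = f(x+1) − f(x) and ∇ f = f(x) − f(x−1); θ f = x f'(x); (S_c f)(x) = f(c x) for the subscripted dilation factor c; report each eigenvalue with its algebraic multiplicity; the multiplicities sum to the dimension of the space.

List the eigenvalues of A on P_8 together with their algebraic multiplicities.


λ = -1 (multiplicity 9)

image of 1: -1
image of x: -x + 2
image of x^2: -x^2 + 4x - 3
image of x^3: -x^3 + 6x^2 - (39/4)x + 23/4
image of x^4: -x^4 + 8x^3 - 21x^2 + 26x - 25/2
image of x^5: -x^5 + 10x^4 - (295/8)x^3 + (565/8)x^2 - (1105/16)x + 437/16
image of x^6: -x^6 + 12x^5 - (915/16)x^4 + (595/4)x^3 - (3525/16)x^2 + (1401/8)x - 931/16
image of x^7: -x^7 + 14x^6 - (5229/64)x^5 + (17185/64)x^4 - (34125/64)x^3 + (40803/64)x^2 - (27153/64)x + 7751/64
image of x^8: -x^8 + 16x^7 - (441/4)x^6 + (875/2)x^5 - (8715/8)x^4 + (3479/2)x^3 - (6951/4)x^2 + (1985/2)x - 3969/16
the matrix is upper triangular; its diagonal is (-1, -1, -1, -1, -1, -1, -1, -1, -1)
for a triangular matrix the eigenvalues are the diagonal entries, with algebraic multiplicity their repetition count


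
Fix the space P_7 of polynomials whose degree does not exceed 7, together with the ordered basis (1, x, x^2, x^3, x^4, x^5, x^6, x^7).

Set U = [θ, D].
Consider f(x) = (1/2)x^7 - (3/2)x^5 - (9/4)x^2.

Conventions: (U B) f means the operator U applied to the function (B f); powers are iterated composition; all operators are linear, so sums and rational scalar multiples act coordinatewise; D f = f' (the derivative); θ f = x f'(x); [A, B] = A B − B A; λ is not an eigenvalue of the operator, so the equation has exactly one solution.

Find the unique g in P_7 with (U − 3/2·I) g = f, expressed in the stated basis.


write g with unknown coordinates in the stated basis and equate coefficients in (U − 3/2·I) g = f
solving from the highest basis element down gives g = -(1/3)x^7 + (14/9)x^6 - (47/9)x^5 + (470/27)x^4 - (3760/81)x^3 + (15283/162)x^2 - (30566/243)x + 61132/729
check: U g = (7/3)x^6 - (28/3)x^5 + (235/9)x^4 - (1880/27)x^3 + (3760/27)x^2 - (15283/81)x + 30566/243
so U g − 3/2·g = (1/2)x^7 - (3/2)x^5 - (9/4)x^2 = f ✓

the image equals g(x) = -(1/3)x^7 + (14/9)x^6 - (47/9)x^5 + (470/27)x^4 - (3760/81)x^3 + (15283/162)x^2 - (30566/243)x + 61132/729


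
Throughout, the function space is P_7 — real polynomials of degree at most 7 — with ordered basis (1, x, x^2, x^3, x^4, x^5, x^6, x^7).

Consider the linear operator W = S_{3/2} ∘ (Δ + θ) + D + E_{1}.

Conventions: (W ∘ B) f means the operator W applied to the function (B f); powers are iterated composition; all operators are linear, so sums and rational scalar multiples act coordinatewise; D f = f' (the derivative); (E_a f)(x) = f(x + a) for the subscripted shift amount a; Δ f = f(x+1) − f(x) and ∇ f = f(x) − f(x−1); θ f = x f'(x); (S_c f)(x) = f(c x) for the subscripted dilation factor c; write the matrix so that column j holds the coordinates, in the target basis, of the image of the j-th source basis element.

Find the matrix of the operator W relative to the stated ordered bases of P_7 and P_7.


the matrix is [[1, 3, 2, 2, 2, 2, 2, 2]; [0, 5/2, 7, 15/2, 10, 25/2, 15, 35/2]; [0, 0, 11/2, 51/4, 39/2, 65/2, 195/4, 273/4]; [0, 0, 0, 89/8, 43/2, 175/4, 175/2, 1225/8]; [0, 0, 0, 0, 85/4, 565/16, 1455/16, 3395/16]; [0, 0, 0, 0, 0, 1247/32, 921/16, 5775/32]; [0, 0, 0, 0, 0, 0, 2219/32, 5999/64]; [0, 0, 0, 0, 0, 0, 0, 15437/128]] (rows listed top to bottom)

image of 1: 1
image of x: (5/2)x + 3
image of x^2: (11/2)x^2 + 7x + 2
image of x^3: (89/8)x^3 + (51/4)x^2 + (15/2)x + 2
image of x^4: (85/4)x^4 + (43/2)x^3 + (39/2)x^2 + 10x + 2
image of x^5: (1247/32)x^5 + (565/16)x^4 + (175/4)x^3 + (65/2)x^2 + (25/2)x + 2
image of x^6: (2219/32)x^6 + (921/16)x^5 + (1455/16)x^4 + (175/2)x^3 + (195/4)x^2 + 15x + 2
image of x^7: (15437/128)x^7 + (5999/64)x^6 + (5775/32)x^5 + (3395/16)x^4 + (1225/8)x^3 + (273/4)x^2 + (35/2)x + 2
each image's coordinates form column j of the matrix


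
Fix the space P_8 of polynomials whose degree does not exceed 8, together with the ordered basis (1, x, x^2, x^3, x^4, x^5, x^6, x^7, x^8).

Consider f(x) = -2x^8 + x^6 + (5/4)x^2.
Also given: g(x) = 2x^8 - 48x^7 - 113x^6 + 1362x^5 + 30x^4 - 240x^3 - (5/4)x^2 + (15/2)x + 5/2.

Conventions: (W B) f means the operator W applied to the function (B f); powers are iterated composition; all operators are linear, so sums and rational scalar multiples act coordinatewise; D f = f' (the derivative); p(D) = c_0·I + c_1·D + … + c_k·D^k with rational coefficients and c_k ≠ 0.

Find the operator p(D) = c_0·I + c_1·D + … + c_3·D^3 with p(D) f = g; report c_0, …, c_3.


p(D) = -I + 3·D + D^2 − 2·D^3, i.e. c_0 = -1, c_1 = 3, c_2 = 1, c_3 = -2

D^0 f = -2x^8 + x^6 + (5/4)x^2
D^1 f = -16x^7 + 6x^5 + (5/2)x
D^2 f = -112x^6 + 30x^4 + 5/2
D^3 f = -672x^5 + 120x^3
matching coefficients of g against c_0 f + c_1 Df + … from the top degree down determines the c_i
solution: c_0 = -1, c_1 = 3, c_2 = 1, c_3 = -2


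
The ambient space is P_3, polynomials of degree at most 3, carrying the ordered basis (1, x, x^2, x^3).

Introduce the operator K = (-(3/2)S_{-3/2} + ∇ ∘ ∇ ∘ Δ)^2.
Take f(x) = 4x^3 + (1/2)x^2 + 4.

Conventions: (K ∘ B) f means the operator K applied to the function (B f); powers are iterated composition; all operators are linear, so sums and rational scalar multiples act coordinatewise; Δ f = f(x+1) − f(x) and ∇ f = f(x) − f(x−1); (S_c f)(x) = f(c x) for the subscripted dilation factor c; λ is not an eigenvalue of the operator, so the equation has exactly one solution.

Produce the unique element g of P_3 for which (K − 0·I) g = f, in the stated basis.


write g with unknown coordinates in the stated basis and equate coefficients in (K − 0·I) g = f
solving from the highest basis element down gives g = (1024/6561)x^3 + (32/729)x^2 + 1936/6561
check: K g = 4x^3 + (1/2)x^2 + 4
so K g − 0·g = 4x^3 + (1/2)x^2 + 4 = f ✓

the image equals g(x) = (1024/6561)x^3 + (32/729)x^2 + 1936/6561


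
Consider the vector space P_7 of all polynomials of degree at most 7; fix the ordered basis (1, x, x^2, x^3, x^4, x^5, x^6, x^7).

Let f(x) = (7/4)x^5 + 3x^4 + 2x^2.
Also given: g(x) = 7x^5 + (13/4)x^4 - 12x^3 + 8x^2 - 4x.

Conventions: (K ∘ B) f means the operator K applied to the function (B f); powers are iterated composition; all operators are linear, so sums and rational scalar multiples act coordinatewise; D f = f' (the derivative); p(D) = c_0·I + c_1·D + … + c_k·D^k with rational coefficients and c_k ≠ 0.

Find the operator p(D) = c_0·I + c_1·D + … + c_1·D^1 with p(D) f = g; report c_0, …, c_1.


c_0 = 4, c_1 = -1

D^0 f = (7/4)x^5 + 3x^4 + 2x^2
D^1 f = (35/4)x^4 + 12x^3 + 4x
matching coefficients of g against c_0 f + c_1 Df + … from the top degree down determines the c_i
solution: c_0 = 4, c_1 = -1


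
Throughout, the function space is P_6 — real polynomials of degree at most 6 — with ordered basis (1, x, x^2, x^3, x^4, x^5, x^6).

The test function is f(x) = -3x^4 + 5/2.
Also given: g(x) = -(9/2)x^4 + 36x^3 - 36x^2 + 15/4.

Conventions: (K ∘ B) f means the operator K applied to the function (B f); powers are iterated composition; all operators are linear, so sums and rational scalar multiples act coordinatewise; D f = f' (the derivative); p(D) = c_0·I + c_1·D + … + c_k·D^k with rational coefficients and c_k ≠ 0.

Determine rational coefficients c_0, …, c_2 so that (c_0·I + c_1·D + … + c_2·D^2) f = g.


c_0 = 3/2, c_1 = -3, c_2 = 1

D^0 f = -3x^4 + 5/2
D^1 f = -12x^3
D^2 f = -36x^2
matching coefficients of g against c_0 f + c_1 Df + … from the top degree down determines the c_i
solution: c_0 = 3/2, c_1 = -3, c_2 = 1


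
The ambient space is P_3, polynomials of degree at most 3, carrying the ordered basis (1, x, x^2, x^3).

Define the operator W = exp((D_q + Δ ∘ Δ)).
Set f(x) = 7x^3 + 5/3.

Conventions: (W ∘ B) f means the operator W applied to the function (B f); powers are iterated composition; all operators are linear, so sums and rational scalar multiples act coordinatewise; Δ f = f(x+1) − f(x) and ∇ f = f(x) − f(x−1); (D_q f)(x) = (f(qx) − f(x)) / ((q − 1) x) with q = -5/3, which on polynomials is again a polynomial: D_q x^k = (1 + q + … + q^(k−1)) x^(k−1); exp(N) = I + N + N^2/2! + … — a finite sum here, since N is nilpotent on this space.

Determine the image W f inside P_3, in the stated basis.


order-1 term: (133/9)x^2 + 42x + 42
order-2 term: -(133/27)x + 322/9
order-3 term: -133/81
the series for exp((D_q + Δ ∘ Δ)) f terminates at order 3
exp((D_q + Δ ∘ Δ)) f = 7x^3 + (133/9)x^2 + (1001/27)x + 6302/81

the image equals g(x) = 7x^3 + (133/9)x^2 + (1001/27)x + 6302/81


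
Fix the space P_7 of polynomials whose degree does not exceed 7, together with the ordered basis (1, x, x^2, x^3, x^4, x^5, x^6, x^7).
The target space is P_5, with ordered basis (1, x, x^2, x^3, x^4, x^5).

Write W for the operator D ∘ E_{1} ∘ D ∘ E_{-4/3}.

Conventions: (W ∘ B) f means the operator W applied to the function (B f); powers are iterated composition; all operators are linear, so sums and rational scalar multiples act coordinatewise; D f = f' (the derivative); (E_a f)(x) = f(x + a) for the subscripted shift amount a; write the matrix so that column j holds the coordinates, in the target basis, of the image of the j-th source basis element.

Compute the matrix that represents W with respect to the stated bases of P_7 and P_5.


the matrix is [[0, 0, 2, -2, 4/3, -20/27, 10/27, -14/81]; [0, 0, 0, 6, -8, 20/3, -40/9, 70/27]; [0, 0, 0, 0, 12, -20, 20, -140/9]; [0, 0, 0, 0, 0, 20, -40, 140/3]; [0, 0, 0, 0, 0, 0, 30, -70]; [0, 0, 0, 0, 0, 0, 0, 42]] (rows listed top to bottom)

image of 1: 0
image of x: 0
image of x^2: 2
image of x^3: 6x - 2
image of x^4: 12x^2 - 8x + 4/3
image of x^5: 20x^3 - 20x^2 + (20/3)x - 20/27
image of x^6: 30x^4 - 40x^3 + 20x^2 - (40/9)x + 10/27
image of x^7: 42x^5 - 70x^4 + (140/3)x^3 - (140/9)x^2 + (70/27)x - 14/81
each image's coordinates form column j of the matrix


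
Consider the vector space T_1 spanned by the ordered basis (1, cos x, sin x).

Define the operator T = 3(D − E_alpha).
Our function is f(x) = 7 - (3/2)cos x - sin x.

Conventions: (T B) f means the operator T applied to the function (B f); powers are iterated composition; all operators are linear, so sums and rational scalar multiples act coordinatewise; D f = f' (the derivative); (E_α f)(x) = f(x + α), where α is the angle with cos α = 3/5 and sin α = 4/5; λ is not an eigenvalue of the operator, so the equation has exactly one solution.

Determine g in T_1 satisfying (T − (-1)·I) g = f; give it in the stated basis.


the image equals g(x) = -7/2 + (9/5)cos x - (1/10)sin x

write g with unknown coordinates in the stated basis and equate coefficients in (T − (-1)·I) g = f
solving from the highest basis element down gives g = -7/2 + (9/5)cos x - (1/10)sin x
check: T g = 21/2 - (33/10)cos x - (9/10)sin x
so T g − (-1)·g = 7 - (3/2)cos x - sin x = f ✓


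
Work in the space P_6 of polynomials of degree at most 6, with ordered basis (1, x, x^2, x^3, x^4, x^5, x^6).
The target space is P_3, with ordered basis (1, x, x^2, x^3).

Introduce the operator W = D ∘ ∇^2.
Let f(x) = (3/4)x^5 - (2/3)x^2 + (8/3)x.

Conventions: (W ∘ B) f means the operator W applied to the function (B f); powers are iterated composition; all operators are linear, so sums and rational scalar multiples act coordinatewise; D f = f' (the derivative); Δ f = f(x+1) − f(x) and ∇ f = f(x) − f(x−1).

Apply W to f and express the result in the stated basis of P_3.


∇ f = (15/4)x^4 - (15/2)x^3 + (15/2)x^2 - (61/12)x + 49/12
∇ ∇ f = 15x^3 - 45x^2 + (105/2)x - 143/6
D ∇^2 f = 45x^2 - 90x + 105/2

the image equals g(x) = 45x^2 - 90x + 105/2


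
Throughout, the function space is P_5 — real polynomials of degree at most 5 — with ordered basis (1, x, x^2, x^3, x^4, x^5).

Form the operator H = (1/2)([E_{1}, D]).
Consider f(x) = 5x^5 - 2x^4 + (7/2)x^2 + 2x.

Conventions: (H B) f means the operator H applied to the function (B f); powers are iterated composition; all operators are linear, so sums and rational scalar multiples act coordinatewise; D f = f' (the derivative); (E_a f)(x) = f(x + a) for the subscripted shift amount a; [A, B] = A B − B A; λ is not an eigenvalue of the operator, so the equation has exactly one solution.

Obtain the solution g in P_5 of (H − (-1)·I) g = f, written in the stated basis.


write g with unknown coordinates in the stated basis and equate coefficients in (H − (-1)·I) g = f
solving from the highest basis element down gives g = 5x^5 - 2x^4 + (7/2)x^2 + 2x
check: H g = 0
so H g − (-1)·g = 5x^5 - 2x^4 + (7/2)x^2 + 2x = f ✓

the result is g(x) = 5x^5 - 2x^4 + (7/2)x^2 + 2x


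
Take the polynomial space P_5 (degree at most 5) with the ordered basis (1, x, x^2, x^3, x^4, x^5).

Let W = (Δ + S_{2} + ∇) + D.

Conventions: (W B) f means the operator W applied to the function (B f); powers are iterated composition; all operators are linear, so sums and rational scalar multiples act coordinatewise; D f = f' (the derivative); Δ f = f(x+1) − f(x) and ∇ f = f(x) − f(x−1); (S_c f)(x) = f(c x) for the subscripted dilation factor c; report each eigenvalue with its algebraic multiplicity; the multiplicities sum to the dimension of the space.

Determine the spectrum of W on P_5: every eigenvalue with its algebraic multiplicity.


λ = 1 (multiplicity 1), λ = 2 (multiplicity 1), λ = 4 (multiplicity 1), λ = 8 (multiplicity 1), λ = 16 (multiplicity 1), λ = 32 (multiplicity 1)

image of 1: 1
image of x: 2x + 3
image of x^2: 4x^2 + 6x
image of x^3: 8x^3 + 9x^2 + 2
image of x^4: 16x^4 + 12x^3 + 8x
image of x^5: 32x^5 + 15x^4 + 20x^2 + 2
the matrix is upper triangular; its diagonal is (1, 2, 4, 8, 16, 32)
for a triangular matrix the eigenvalues are the diagonal entries, with algebraic multiplicity their repetition count


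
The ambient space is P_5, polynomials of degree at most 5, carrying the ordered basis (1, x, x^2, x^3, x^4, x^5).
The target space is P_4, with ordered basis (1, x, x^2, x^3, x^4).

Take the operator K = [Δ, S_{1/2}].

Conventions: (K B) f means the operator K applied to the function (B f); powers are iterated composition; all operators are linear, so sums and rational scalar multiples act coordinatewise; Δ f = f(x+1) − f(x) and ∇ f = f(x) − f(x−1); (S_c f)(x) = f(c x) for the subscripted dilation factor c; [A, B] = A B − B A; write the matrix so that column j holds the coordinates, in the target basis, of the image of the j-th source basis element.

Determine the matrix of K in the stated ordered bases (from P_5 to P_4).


the matrix is [[0, -1/2, -3/4, -7/8, -15/16, -31/32]; [0, 0, -1/2, -9/8, -7/4, -75/32]; [0, 0, 0, -3/8, -9/8, -35/16]; [0, 0, 0, 0, -1/4, -15/16]; [0, 0, 0, 0, 0, -5/32]] (rows listed top to bottom)

image of 1: 0
image of x: -1/2
image of x^2: -(1/2)x - 3/4
image of x^3: -(3/8)x^2 - (9/8)x - 7/8
image of x^4: -(1/4)x^3 - (9/8)x^2 - (7/4)x - 15/16
image of x^5: -(5/32)x^4 - (15/16)x^3 - (35/16)x^2 - (75/32)x - 31/32
each image's coordinates form column j of the matrix


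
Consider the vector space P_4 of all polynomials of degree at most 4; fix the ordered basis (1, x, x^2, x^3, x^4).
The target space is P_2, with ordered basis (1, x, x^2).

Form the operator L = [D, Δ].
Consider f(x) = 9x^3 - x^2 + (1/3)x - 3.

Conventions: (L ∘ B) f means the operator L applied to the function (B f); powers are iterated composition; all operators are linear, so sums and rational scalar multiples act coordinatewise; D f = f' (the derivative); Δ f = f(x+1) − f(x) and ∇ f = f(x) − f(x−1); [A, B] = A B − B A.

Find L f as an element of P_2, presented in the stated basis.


Δ f = 27x^2 + 25x + 25/3
D Δ f = 54x + 25
D f = 27x^2 - 2x + 1/3
Δ D f = 54x + 25
[D, Δ] f = 0

the image equals g(x) = 0


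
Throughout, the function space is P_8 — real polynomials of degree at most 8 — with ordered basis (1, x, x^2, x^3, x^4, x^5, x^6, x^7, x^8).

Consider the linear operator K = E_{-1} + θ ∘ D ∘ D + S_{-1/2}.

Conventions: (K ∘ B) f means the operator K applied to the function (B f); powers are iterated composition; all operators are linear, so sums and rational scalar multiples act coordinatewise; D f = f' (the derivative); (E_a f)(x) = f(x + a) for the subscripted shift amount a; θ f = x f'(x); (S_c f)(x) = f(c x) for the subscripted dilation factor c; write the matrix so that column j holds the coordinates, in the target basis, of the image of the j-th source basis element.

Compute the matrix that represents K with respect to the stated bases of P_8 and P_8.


the matrix is [[2, -1, 1, -1, 1, -1, 1, -1, 1]; [0, 1/2, -2, 9, -4, 5, -6, 7, -8]; [0, 0, 5/4, -3, 30, -10, 15, -21, 28]; [0, 0, 0, 7/8, -4, 70, -20, 35, -56]; [0, 0, 0, 0, 17/16, -5, 135, -35, 70]; [0, 0, 0, 0, 0, 31/32, -6, 231, -56]; [0, 0, 0, 0, 0, 0, 65/64, -7, 364]; [0, 0, 0, 0, 0, 0, 0, 127/128, -8]; [0, 0, 0, 0, 0, 0, 0, 0, 257/256]] (rows listed top to bottom)

image of 1: 2
image of x: (1/2)x - 1
image of x^2: (5/4)x^2 - 2x + 1
image of x^3: (7/8)x^3 - 3x^2 + 9x - 1
image of x^4: (17/16)x^4 - 4x^3 + 30x^2 - 4x + 1
image of x^5: (31/32)x^5 - 5x^4 + 70x^3 - 10x^2 + 5x - 1
image of x^6: (65/64)x^6 - 6x^5 + 135x^4 - 20x^3 + 15x^2 - 6x + 1
image of x^7: (127/128)x^7 - 7x^6 + 231x^5 - 35x^4 + 35x^3 - 21x^2 + 7x - 1
image of x^8: (257/256)x^8 - 8x^7 + 364x^6 - 56x^5 + 70x^4 - 56x^3 + 28x^2 - 8x + 1
each image's coordinates form column j of the matrix


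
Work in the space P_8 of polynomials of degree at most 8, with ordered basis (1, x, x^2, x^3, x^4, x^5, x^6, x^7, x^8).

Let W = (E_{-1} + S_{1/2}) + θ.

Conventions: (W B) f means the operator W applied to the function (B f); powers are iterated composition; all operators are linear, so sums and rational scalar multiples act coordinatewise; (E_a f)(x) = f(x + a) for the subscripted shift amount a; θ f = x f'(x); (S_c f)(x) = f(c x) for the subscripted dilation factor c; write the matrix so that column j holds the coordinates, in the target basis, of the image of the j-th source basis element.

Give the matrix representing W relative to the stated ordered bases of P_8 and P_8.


image of 1: 2
image of x: (5/2)x - 1
image of x^2: (13/4)x^2 - 2x + 1
image of x^3: (33/8)x^3 - 3x^2 + 3x - 1
image of x^4: (81/16)x^4 - 4x^3 + 6x^2 - 4x + 1
image of x^5: (193/32)x^5 - 5x^4 + 10x^3 - 10x^2 + 5x - 1
image of x^6: (449/64)x^6 - 6x^5 + 15x^4 - 20x^3 + 15x^2 - 6x + 1
image of x^7: (1025/128)x^7 - 7x^6 + 21x^5 - 35x^4 + 35x^3 - 21x^2 + 7x - 1
image of x^8: (2305/256)x^8 - 8x^7 + 28x^6 - 56x^5 + 70x^4 - 56x^3 + 28x^2 - 8x + 1
each image's coordinates form column j of the matrix

the matrix is [[2, -1, 1, -1, 1, -1, 1, -1, 1]; [0, 5/2, -2, 3, -4, 5, -6, 7, -8]; [0, 0, 13/4, -3, 6, -10, 15, -21, 28]; [0, 0, 0, 33/8, -4, 10, -20, 35, -56]; [0, 0, 0, 0, 81/16, -5, 15, -35, 70]; [0, 0, 0, 0, 0, 193/32, -6, 21, -56]; [0, 0, 0, 0, 0, 0, 449/64, -7, 28]; [0, 0, 0, 0, 0, 0, 0, 1025/128, -8]; [0, 0, 0, 0, 0, 0, 0, 0, 2305/256]] (rows listed top to bottom)


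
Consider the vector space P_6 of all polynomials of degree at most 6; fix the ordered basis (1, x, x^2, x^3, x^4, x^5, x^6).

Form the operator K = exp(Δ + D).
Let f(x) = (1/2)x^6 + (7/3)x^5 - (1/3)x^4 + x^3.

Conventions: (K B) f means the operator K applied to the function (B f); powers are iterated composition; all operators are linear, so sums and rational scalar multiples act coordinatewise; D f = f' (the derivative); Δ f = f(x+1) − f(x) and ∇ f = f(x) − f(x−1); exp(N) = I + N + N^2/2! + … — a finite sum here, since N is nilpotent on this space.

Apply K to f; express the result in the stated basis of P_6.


order-1 term: 6x^5 + (185/6)x^4 + (92/3)x^3 + (209/6)x^2 + (49/3)x + 7/2
order-2 term: 30x^4 + (460/3)x^3 + (429/2)x^2 + (577/3)x + 135/2
order-3 term: 80x^3 + (1100/3)x^2 + (1438/3)x + 1565/6
order-4 term: 120x^2 + (1280/3)x + 1054/3
order-5 term: 96x + 584/3
order-6 term: 32
the series for exp(Δ + D) f terminates at order 6
exp(Δ + D) f = (1/2)x^6 + (25/3)x^5 + (121/2)x^4 + 265x^3 + 736x^2 + (3632/3)x + 5459/6

the image equals g(x) = (1/2)x^6 + (25/3)x^5 + (121/2)x^4 + 265x^3 + 736x^2 + (3632/3)x + 5459/6


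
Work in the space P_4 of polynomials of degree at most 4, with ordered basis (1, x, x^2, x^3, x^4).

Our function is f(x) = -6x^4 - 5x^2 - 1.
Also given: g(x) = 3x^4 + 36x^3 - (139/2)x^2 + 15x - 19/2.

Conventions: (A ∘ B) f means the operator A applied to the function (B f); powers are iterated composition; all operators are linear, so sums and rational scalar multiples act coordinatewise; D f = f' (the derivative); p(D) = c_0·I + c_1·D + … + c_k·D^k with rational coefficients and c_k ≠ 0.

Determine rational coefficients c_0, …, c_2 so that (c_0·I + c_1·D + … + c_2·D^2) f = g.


D^0 f = -6x^4 - 5x^2 - 1
D^1 f = -24x^3 - 10x
D^2 f = -72x^2 - 10
matching coefficients of g against c_0 f + c_1 Df + … from the top degree down determines the c_i
solution: c_0 = -1/2, c_1 = -3/2, c_2 = 1

p(D) = -(1/2)·I − (3/2)·D + D^2, i.e. c_0 = -1/2, c_1 = -3/2, c_2 = 1


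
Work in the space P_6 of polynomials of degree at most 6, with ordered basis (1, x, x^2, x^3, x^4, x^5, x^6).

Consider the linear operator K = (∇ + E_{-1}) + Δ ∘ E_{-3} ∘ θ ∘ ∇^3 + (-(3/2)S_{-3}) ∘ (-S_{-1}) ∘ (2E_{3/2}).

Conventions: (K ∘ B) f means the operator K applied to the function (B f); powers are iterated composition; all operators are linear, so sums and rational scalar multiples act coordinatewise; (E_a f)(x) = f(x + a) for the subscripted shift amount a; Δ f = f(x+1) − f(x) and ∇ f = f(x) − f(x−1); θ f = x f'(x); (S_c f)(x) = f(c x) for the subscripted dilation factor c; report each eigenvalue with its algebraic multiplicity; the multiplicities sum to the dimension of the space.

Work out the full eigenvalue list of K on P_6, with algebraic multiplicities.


λ = 4 (multiplicity 1), λ = 10 (multiplicity 1), λ = 28 (multiplicity 1), λ = 82 (multiplicity 1), λ = 244 (multiplicity 1), λ = 730 (multiplicity 1), λ = 2188 (multiplicity 1)

image of 1: 4
image of x: 10x + 9/2
image of x^2: 28x^2 + 27x + 27/4
image of x^3: 82x^3 + (243/2)x^2 + (243/4)x + 81/8
image of x^4: 244x^4 + 486x^3 + (729/2)x^2 + (243/2)x + 627/16
image of x^5: 730x^5 + (3645/2)x^4 + (3645/2)x^3 + (3645/4)x^2 + (7485/16)x - 24231/32
image of x^6: 2188x^6 + 6561x^5 + (32805/4)x^4 + (10935/2)x^3 + (50085/16)x^2 - (114399/16)x + 843147/64
the matrix is upper triangular; its diagonal is (4, 10, 28, 82, 244, 730, 2188)
for a triangular matrix the eigenvalues are the diagonal entries, with algebraic multiplicity their repetition count


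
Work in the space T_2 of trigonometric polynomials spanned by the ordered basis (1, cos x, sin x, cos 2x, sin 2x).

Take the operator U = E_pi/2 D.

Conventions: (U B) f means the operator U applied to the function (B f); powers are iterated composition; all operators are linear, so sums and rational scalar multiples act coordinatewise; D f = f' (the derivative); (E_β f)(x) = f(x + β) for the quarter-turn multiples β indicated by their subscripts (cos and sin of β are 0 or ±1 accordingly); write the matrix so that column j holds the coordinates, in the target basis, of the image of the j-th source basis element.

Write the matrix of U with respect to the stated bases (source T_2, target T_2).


image of 1: 0
image of cos x: -cos x
image of sin x: -sin x
image of cos 2x: 2sin 2x
image of sin 2x: -2cos 2x
each image's coordinates form column j of the matrix

the matrix is [[0, 0, 0, 0, 0]; [0, -1, 0, 0, 0]; [0, 0, -1, 0, 0]; [0, 0, 0, 0, -2]; [0, 0, 0, 2, 0]] (rows listed top to bottom)


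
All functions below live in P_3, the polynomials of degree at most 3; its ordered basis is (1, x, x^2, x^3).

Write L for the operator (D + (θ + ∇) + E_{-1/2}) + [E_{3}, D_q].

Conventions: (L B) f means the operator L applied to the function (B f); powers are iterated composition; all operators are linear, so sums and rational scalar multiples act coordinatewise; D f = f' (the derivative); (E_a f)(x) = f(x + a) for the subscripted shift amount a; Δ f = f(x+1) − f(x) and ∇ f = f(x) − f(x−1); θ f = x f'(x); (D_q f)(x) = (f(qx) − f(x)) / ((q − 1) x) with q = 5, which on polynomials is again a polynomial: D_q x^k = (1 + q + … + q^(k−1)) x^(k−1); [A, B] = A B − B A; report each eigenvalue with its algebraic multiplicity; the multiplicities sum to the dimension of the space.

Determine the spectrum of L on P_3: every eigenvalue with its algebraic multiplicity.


image of 1: 1
image of x: 2x + 3/2
image of x^2: 3x^2 + 3x + 45/4
image of x^3: 4x^3 + (9/2)x^2 + (519/4)x + 2023/8
the matrix is upper triangular; its diagonal is (1, 2, 3, 4)
for a triangular matrix the eigenvalues are the diagonal entries, with algebraic multiplicity their repetition count

λ = 1 (multiplicity 1), λ = 2 (multiplicity 1), λ = 3 (multiplicity 1), λ = 4 (multiplicity 1)
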